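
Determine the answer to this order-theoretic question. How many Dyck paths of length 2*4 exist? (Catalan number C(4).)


C(n) = C(2n, n) / (n+1).
C(8, 4) = 70
C(4) = 70 / 5 = 14


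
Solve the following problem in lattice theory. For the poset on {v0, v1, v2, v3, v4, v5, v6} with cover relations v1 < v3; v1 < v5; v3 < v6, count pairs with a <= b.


The order relation is {(a,b) : a <= b}, reflexive so it includes (a,a).
Examples: (v0,v0), (v1,v1), (v1,v3), (v1,v5), (v1,v6), ...
Total ordered pairs: 11


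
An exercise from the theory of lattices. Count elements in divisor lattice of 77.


Divisors of 77: [1, 7, 11, 77]
Count: 4


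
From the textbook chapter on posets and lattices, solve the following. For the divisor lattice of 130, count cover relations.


A cover relation a -< b holds when a < b with no c strictly between.
Cover relations:
  1 -< 2
  1 -< 5
  1 -< 13
  2 -< 10
  2 -< 26
  5 -< 10
  5 -< 65
  10 -< 130
  ...4 more
Total: 12


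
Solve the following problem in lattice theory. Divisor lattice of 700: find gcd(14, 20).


In a divisor lattice, meet = gcd (greatest common divisor).
By Euclidean algorithm or factoring: gcd(14,20) = 2


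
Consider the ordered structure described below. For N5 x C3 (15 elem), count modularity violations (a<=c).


Modular law: if a <= c then a v (b ^ c) = (a v b) ^ c.
Check all triples (a,b,c) with a <= c among 15 elements.
  e.g. a=(a,0), b=(c,0), c=(b,0): lhs=(a,0) != rhs=(b,0)
  e.g. a=(a,0), b=(c,1), c=(b,0): lhs=(a,0) != rhs=(b,0)
Total violating triples: 18


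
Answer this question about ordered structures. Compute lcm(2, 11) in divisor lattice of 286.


In a divisor lattice, join = lcm (least common multiple).
gcd(2,11) = 1
lcm(2,11) = 2*11/gcd = 22/1 = 22


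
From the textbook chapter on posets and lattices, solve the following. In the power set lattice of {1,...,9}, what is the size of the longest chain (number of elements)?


A chain is a totally ordered subset; we count the number of elements in a maximum chain.
Compute, for each element x, the size of the longest chain ending at x:
  {}: 1
  {1}: 2
  {2}: 2
  {3}: 2
  {4}: 2
  {5}: 2
  ...
A maximum chain: {} < {1} < {1,2} < {1,2,3} < {1,2,3,4} < {1,2,3,4,5} < {1,2,3,4,5,6} < {1,2,3,4,5,6,7} < {1,2,3,4,5,6,7,8} < {1,2,3,4,5,6,7,8,9}
Number of elements in the longest chain: 10


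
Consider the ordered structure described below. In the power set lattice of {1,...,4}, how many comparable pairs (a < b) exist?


A comparable pair {a,b} has a < b or b < a in the order.
Count unordered pairs where one element is strictly below the other.
Examples: {{},{1}}, {{},{2}}, {{},{3}}, {{},{4}}, ...
Total comparable pairs: 65


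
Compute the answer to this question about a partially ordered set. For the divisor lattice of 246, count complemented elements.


An element a is complemented if some b has a meet b = bottom, a join b = top.
a is complemented iff gcd(a, n/a)=1, i.e. a is a unitary divisor of 246.
Complemented elements: 1, 2, 3, 6, 41, 82, ... (2 more)
Count: 8


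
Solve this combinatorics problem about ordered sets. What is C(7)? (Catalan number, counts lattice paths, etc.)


C(n) = C(2n, n) / (n+1).
C(14, 7) = 3432
C(7) = 3432 / 8 = 429


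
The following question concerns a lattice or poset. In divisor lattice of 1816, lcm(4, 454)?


Join=lcm.
gcd(4,454)=2
lcm=908


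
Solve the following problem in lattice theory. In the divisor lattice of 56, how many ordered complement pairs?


Complement pair (a,b): a meet b = bottom, a join b = top.
Here: gcd(a,b)=1 and lcm(a,b)=56, i.e. a*b=56 with a,b coprime.
Pairs found: (1,56), (7,8), (8,7), (56,1)
Total ordered pairs: 4


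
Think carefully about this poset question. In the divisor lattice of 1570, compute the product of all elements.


Divisors of 1570: [1, 2, 5, 10, 157, 314, 785, 1570]
Product = n^(d(n)/2) = 1570^(8/2)
Product = 6075732010000


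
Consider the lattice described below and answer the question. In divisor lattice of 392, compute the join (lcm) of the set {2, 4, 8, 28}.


In a divisor lattice, join = lcm (least common multiple).
Compute lcm iteratively: start with first element, then lcm(current, next).
Elements: [2, 4, 8, 28]
lcm(2,4) = 4
lcm(4,8) = 8
lcm(8,28) = 56
Final lcm = 56


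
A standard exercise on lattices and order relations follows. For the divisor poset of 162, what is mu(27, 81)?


In a divisor lattice, mu(a,b) = mu(b/a) where mu is the classical Mobius function.
b/a = 81/27 = 3
Prime factorization of 3: primes [3]
3 is squarefree with 1 prime factor(s), so mu(3) = (-1)^1 = -1


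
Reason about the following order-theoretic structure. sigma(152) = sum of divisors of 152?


sigma(n) = sum of divisors.
Divisors of 152: [1, 2, 4, 8, 19, 38, 76, 152]
Sum = 300


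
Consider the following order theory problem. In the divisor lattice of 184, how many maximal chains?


A maximal chain goes from the minimum element to a maximal element via cover relations.
Counting all min-to-max paths in the cover graph.
Total maximal chains: 4


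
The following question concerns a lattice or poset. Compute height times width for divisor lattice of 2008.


Height = length of longest chain minus 1; width = size of largest antichain.
A maximum chain: 1 | 251 | 502 | 1004 | 2008  (height 4).
A maximum antichain: {2, 251}  (width 2).
Product = 4 * 2 = 8


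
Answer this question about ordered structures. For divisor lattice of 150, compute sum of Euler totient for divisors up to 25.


Divisors of 150 up to 25: [1, 2, 3, 5, 6, 10, 15, 25]
phi values: [1, 1, 2, 4, 2, 4, 8, 20]
Sum = 42


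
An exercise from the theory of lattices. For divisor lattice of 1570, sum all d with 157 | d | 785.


Interval [157,785] in divisors of 1570: [157, 785]
Sum = 942


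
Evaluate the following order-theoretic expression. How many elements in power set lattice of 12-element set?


Power set = 2^n.
2^12 = 4096


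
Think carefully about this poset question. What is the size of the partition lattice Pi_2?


B(n) = number of set partitions of an n-element set.
B(n) satisfies the recurrence: B(n+1) = sum_k C(n,k)*B(k).
B(2) = 2


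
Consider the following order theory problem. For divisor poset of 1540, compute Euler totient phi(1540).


phi(n) = n * prod_{p|n} (1 - 1/p).
Prime divisors of 1540: [2, 5, 7, 11]
phi(1540) = 1540 * (1 - 1/2) * (1 - 1/5) * (1 - 1/7) * (1 - 1/11)
phi(1540) = 480


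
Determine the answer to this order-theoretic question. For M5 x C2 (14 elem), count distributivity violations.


Distributive law: a ^ (b v c) = (a ^ b) v (a ^ c).
Check all 14^3 = 2744 ordered triples (a,b,c).
  e.g. a=(a1,0), b=(a2,0), c=(a3,0): lhs=(a1,0) != rhs=(0,0)
  e.g. a=(a1,0), b=(a2,0), c=(a3,1): lhs=(a1,0) != rhs=(0,0)
Total violating triples: 480


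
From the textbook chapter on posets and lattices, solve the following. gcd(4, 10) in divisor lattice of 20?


Meet=gcd.
gcd(4,10)=2


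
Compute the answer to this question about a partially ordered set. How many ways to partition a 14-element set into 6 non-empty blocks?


S(n,k) = k*S(n-1,k) + S(n-1,k-1).
S(13,6) = 9321312, S(13,5) = 7508501
S(14,6) = 6*9321312 + 7508501 = 55927872 + 7508501
S(14,6) = 63436373


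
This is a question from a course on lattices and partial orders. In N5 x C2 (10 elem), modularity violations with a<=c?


Modular law: if a <= c then a v (b ^ c) = (a v b) ^ c.
Check all triples (a,b,c) with a <= c among 10 elements.
  e.g. a=(a,0), b=(c,0), c=(b,0): lhs=(a,0) != rhs=(b,0)
  e.g. a=(a,0), b=(c,1), c=(b,0): lhs=(a,0) != rhs=(b,0)
Total violating triples: 6


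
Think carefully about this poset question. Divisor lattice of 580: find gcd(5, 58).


In a divisor lattice, meet = gcd (greatest common divisor).
By Euclidean algorithm or factoring: gcd(5,58) = 1


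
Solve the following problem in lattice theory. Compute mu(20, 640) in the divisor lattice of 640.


In a divisor lattice, mu(a,b) = mu(b/a) where mu is the classical Mobius function.
b/a = 640/20 = 32
Prime factorization of 32: primes [2]
32 is not squarefree, so mu(32) = 0


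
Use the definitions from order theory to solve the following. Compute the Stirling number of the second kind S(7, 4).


S(n,k) = k*S(n-1,k) + S(n-1,k-1).
S(6,4) = 65, S(6,3) = 90
S(7,4) = 4*65 + 90 = 260 + 90
S(7,4) = 350


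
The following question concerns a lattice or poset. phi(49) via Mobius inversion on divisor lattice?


phi(n) = n * prod_{p|n} (1 - 1/p).
Prime divisors of 49: [7]
phi(49) = 49 * (1 - 1/7)
phi(49) = 42


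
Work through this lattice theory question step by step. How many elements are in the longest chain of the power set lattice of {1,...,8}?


A chain is a totally ordered subset; we count the number of elements in a maximum chain.
Compute, for each element x, the size of the longest chain ending at x:
  {}: 1
  {1}: 2
  {2}: 2
  {3}: 2
  {4}: 2
  {5}: 2
  ...
A maximum chain: {} < {1} < {1,2} < {1,2,3} < {1,2,3,4} < {1,2,3,4,5} < {1,2,3,4,5,6} < {1,2,3,4,5,6,7} < {1,2,3,4,5,6,7,8}
Number of elements in the longest chain: 9


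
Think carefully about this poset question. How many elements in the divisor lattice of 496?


Divisors of 496: [1, 2, 4, 8, 16, 31, 62, 124, 248, 496]
Count: 10


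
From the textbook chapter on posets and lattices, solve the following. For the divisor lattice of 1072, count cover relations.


A cover relation a -< b holds when a < b with no c strictly between.
Cover relations:
  1 -< 2
  1 -< 67
  2 -< 4
  2 -< 134
  4 -< 8
  4 -< 268
  8 -< 16
  8 -< 536
  ...5 more
Total: 13


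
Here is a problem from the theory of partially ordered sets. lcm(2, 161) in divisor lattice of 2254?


Join=lcm.
gcd(2,161)=1
lcm=322


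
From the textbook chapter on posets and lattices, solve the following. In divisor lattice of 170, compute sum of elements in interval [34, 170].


Interval [34,170] in divisors of 170: [34, 170]
Sum = 204


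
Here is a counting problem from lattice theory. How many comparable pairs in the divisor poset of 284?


A comparable pair {a,b} has a < b or b < a in the order.
Count unordered pairs where one element is strictly below the other.
Examples: {1,2}, {1,4}, {1,71}, {1,142}, ...
Total comparable pairs: 12


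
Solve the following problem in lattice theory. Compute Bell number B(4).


B(n) = number of set partitions of an n-element set.
B(n) satisfies the recurrence: B(n+1) = sum_k C(n,k)*B(k).
B(4) = 15


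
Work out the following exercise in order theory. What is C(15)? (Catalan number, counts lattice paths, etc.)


C(n) = C(2n, n) / (n+1).
C(30, 15) = 155117520
C(15) = 155117520 / 16 = 9694845


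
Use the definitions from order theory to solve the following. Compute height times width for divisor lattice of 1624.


Height = length of longest chain minus 1; width = size of largest antichain.
A maximum chain: 1 | 29 | 203 | 406 | 812 | 1624  (height 5).
A maximum antichain: {4, 14, 58, 203}  (width 4).
Product = 5 * 4 = 20


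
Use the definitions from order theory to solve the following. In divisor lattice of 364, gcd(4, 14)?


Meet=gcd.
gcd(4,14)=2


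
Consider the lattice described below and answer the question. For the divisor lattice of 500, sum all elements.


sigma(n) = sum of divisors.
Divisors of 500: [1, 2, 4, 5, 10, 20, 25, 50, 100, 125, 250, 500]
Sum = 1092


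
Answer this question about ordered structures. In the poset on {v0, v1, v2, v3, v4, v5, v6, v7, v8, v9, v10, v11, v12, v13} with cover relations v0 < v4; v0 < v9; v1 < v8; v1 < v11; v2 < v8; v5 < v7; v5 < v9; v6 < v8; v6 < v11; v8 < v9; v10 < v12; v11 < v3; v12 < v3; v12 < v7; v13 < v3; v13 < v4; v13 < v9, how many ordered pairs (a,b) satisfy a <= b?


The order relation is {(a,b) : a <= b}, reflexive so it includes (a,a).
Examples: (v0,v0), (v0,v4), (v0,v9), (v1,v1), (v1,v11), ...
Total ordered pairs: 38


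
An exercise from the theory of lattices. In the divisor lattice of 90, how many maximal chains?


A maximal chain goes from the minimum element to a maximal element via cover relations.
Counting all min-to-max paths in the cover graph.
Total maximal chains: 12


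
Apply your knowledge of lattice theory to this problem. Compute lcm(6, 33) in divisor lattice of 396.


In a divisor lattice, join = lcm (least common multiple).
gcd(6,33) = 3
lcm(6,33) = 6*33/gcd = 198/3 = 66


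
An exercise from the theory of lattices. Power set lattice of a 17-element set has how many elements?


Power set = 2^n.
2^17 = 131072


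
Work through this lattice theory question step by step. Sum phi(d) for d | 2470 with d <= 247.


Divisors of 2470 up to 247: [1, 2, 5, 10, 13, 19, 26, 38, 65, 95, 130, 190, 247]
phi values: [1, 1, 4, 4, 12, 18, 12, 18, 48, 72, 48, 72, 216]
Sum = 526


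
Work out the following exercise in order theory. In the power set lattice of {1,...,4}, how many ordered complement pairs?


Complement pair (a,b): a meet b = bottom, a join b = top.
Here: A intersect B = {} and A union B = {1,...,4}.
Pairs found: ({},{1,2,3,4}), ({1},{2,3,4}), ({2},{1,3,4}), ({3},{1,2,4}), ... (12 more)
Total ordered pairs: 16


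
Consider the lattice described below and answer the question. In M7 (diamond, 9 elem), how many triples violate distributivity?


Distributive law: a ^ (b v c) = (a ^ b) v (a ^ c).
Check all 9^3 = 729 ordered triples (a,b,c).
  e.g. a=a1, b=a2, c=a3: lhs=a1 != rhs=0
  e.g. a=a1, b=a2, c=a4: lhs=a1 != rhs=0
Total violating triples: 210


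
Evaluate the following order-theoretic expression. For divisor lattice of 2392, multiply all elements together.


Divisors of 2392: [1, 2, 4, 8, 13, 23, 26, 46, 52, 92, 104, 184, 299, 598, 1196, 2392]
Product = n^(d(n)/2) = 2392^(16/2)
Product = 1071739907623195279743778816


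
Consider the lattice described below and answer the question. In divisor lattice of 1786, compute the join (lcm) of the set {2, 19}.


In a divisor lattice, join = lcm (least common multiple).
Compute lcm iteratively: start with first element, then lcm(current, next).
Elements: [2, 19]
lcm(2,19) = 38
Final lcm = 38


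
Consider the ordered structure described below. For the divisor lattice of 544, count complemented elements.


An element a is complemented if some b has a meet b = bottom, a join b = top.
a is complemented iff gcd(a, n/a)=1, i.e. a is a unitary divisor of 544.
Complemented elements: 1, 17, 32, 544
Count: 4


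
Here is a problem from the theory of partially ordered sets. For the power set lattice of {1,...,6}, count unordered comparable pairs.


A comparable pair {a,b} has a < b or b < a in the order.
Count unordered pairs where one element is strictly below the other.
Examples: {{},{1}}, {{},{2}}, {{},{3}}, {{},{4}}, ...
Total comparable pairs: 665


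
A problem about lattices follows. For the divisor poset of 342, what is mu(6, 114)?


In a divisor lattice, mu(a,b) = mu(b/a) where mu is the classical Mobius function.
b/a = 114/6 = 19
Prime factorization of 19: primes [19]
19 is squarefree with 1 prime factor(s), so mu(19) = (-1)^1 = -1


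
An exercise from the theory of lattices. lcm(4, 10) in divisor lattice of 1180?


Join=lcm.
gcd(4,10)=2
lcm=20


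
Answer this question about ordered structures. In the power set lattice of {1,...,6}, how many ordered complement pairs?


Complement pair (a,b): a meet b = bottom, a join b = top.
Here: A intersect B = {} and A union B = {1,...,6}.
Pairs found: ({},{1,2,3,4,5,6}), ({1},{2,3,4,5,6}), ({2},{1,3,4,5,6}), ({3},{1,2,4,5,6}), ... (60 more)
Total ordered pairs: 64


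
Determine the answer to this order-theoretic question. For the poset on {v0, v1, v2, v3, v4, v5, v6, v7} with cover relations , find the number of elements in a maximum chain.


A chain is a totally ordered subset; we count the number of elements in a maximum chain.
Compute, for each element x, the size of the longest chain ending at x:
  v0: 1
  v1: 1
  v2: 1
  v3: 1
  v4: 1
  v5: 1
  ...
A maximum chain: v0
Number of elements in the longest chain: 1


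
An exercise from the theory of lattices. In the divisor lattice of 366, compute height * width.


Height = length of longest chain minus 1; width = size of largest antichain.
A maximum chain: 1 | 61 | 183 | 366  (height 3).
A maximum antichain: {2, 3, 61}  (width 3).
Product = 3 * 3 = 9


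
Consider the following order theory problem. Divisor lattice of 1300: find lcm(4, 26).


In a divisor lattice, join = lcm (least common multiple).
gcd(4,26) = 2
lcm(4,26) = 4*26/gcd = 104/2 = 52


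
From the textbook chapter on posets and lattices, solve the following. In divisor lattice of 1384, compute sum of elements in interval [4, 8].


Interval [4,8] in divisors of 1384: [4, 8]
Sum = 12


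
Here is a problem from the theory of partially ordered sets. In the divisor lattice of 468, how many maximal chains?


A maximal chain goes from the minimum element to a maximal element via cover relations.
Counting all min-to-max paths in the cover graph.
Total maximal chains: 30


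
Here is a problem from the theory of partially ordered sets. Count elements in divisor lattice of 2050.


Divisors of 2050: [1, 2, 5, 10, 25, 41, 50, 82, 205, 410, 1025, 2050]
Count: 12


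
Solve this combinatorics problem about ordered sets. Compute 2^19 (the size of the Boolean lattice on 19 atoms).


Power set = 2^n.
2^19 = 524288


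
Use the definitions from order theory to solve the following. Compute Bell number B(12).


B(n) = number of set partitions of an n-element set.
B(n) satisfies the recurrence: B(n+1) = sum_k C(n,k)*B(k).
B(12) = 4213597


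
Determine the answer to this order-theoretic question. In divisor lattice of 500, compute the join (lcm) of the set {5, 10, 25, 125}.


In a divisor lattice, join = lcm (least common multiple).
Compute lcm iteratively: start with first element, then lcm(current, next).
Elements: [5, 10, 25, 125]
lcm(5,10) = 10
lcm(10,25) = 50
lcm(50,125) = 250
Final lcm = 250


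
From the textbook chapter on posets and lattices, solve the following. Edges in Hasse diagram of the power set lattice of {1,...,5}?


A cover relation a -< b holds when a < b with no c strictly between.
Cover relations:
  {} -< {1}
  {} -< {2}
  {} -< {3}
  {} -< {4}
  {} -< {5}
  {1} -< {1,2}
  {1} -< {1,3}
  {1} -< {1,4}
  ...72 more
Total: 80


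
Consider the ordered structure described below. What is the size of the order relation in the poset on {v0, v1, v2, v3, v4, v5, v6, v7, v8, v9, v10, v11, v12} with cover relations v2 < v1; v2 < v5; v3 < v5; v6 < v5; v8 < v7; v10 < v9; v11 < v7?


The order relation is {(a,b) : a <= b}, reflexive so it includes (a,a).
Examples: (v0,v0), (v1,v1), (v10,v10), (v10,v9), (v11,v11), ...
Total ordered pairs: 20


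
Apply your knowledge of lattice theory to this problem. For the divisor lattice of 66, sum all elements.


sigma(n) = sum of divisors.
Divisors of 66: [1, 2, 3, 6, 11, 22, 33, 66]
Sum = 144


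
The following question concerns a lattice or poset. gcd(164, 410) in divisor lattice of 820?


Meet=gcd.
gcd(164,410)=82


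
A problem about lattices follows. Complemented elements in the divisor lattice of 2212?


An element a is complemented if some b has a meet b = bottom, a join b = top.
a is complemented iff gcd(a, n/a)=1, i.e. a is a unitary divisor of 2212.
Complemented elements: 1, 4, 7, 28, 79, 316, ... (2 more)
Count: 8


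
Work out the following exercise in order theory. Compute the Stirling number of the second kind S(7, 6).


S(n,k) = k*S(n-1,k) + S(n-1,k-1).
S(6,6) = 1, S(6,5) = 15
S(7,6) = 6*1 + 15 = 6 + 15
S(7,6) = 21


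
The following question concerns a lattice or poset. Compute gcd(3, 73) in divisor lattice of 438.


In a divisor lattice, meet = gcd (greatest common divisor).
By Euclidean algorithm or factoring: gcd(3,73) = 1


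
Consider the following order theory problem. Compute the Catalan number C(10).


C(n) = C(2n, n) / (n+1).
C(20, 10) = 184756
C(10) = 184756 / 11 = 16796


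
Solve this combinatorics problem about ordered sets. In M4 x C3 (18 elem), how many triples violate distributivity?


Distributive law: a ^ (b v c) = (a ^ b) v (a ^ c).
Check all 18^3 = 5832 ordered triples (a,b,c).
  e.g. a=(a1,0), b=(a2,0), c=(a3,0): lhs=(a1,0) != rhs=(0,0)
  e.g. a=(a1,0), b=(a2,0), c=(a3,1): lhs=(a1,0) != rhs=(0,0)
Total violating triples: 648


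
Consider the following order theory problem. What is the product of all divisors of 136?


Divisors of 136: [1, 2, 4, 8, 17, 34, 68, 136]
Product = n^(d(n)/2) = 136^(8/2)
Product = 342102016


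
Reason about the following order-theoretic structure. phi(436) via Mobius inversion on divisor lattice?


phi(n) = n * prod_{p|n} (1 - 1/p).
Prime divisors of 436: [2, 109]
phi(436) = 436 * (1 - 1/2) * (1 - 1/109)
phi(436) = 216


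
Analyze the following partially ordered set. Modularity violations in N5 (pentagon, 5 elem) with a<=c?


Modular law: if a <= c then a v (b ^ c) = (a v b) ^ c.
Check all triples (a,b,c) with a <= c among 5 elements.
  e.g. a=a, b=c, c=b: lhs=a != rhs=b
Total violating triples: 1


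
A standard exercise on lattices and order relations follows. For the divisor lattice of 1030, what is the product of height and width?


Height = length of longest chain minus 1; width = size of largest antichain.
A maximum chain: 1 | 103 | 515 | 1030  (height 3).
A maximum antichain: {2, 5, 103}  (width 3).
Product = 3 * 3 = 9


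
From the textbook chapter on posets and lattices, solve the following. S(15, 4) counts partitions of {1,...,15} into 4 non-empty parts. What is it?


S(n,k) = k*S(n-1,k) + S(n-1,k-1).
S(14,4) = 10391745, S(14,3) = 788970
S(15,4) = 4*10391745 + 788970 = 41566980 + 788970
S(15,4) = 42355950


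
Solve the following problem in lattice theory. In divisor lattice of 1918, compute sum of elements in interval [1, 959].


Interval [1,959] in divisors of 1918: [1, 7, 137, 959]
Sum = 1104


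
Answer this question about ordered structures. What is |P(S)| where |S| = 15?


Power set = 2^n.
2^15 = 32768


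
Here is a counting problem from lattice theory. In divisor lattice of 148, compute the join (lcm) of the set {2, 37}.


In a divisor lattice, join = lcm (least common multiple).
Compute lcm iteratively: start with first element, then lcm(current, next).
Elements: [2, 37]
lcm(2,37) = 74
Final lcm = 74


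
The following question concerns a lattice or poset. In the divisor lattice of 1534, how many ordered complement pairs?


Complement pair (a,b): a meet b = bottom, a join b = top.
Here: gcd(a,b)=1 and lcm(a,b)=1534, i.e. a*b=1534 with a,b coprime.
Pairs found: (1,1534), (2,767), (13,118), (26,59), ... (4 more)
Total ordered pairs: 8


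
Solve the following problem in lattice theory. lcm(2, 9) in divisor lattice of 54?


Join=lcm.
gcd(2,9)=1
lcm=18


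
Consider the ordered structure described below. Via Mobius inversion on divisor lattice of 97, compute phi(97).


phi(n) = n * prod_{p|n} (1 - 1/p).
Prime divisors of 97: [97]
phi(97) = 97 * (1 - 1/97)
phi(97) = 96


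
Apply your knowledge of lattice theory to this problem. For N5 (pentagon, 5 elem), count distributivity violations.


Distributive law: a ^ (b v c) = (a ^ b) v (a ^ c).
Check all 5^3 = 125 ordered triples (a,b,c).
  e.g. a=b, b=a, c=c: lhs=b != rhs=a
  e.g. a=b, b=c, c=a: lhs=b != rhs=a
Total violating triples: 2


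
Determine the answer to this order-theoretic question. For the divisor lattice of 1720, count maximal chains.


A maximal chain goes from the minimum element to a maximal element via cover relations.
Counting all min-to-max paths in the cover graph.
Total maximal chains: 20


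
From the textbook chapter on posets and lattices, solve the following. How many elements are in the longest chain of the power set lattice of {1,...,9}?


A chain is a totally ordered subset; we count the number of elements in a maximum chain.
Compute, for each element x, the size of the longest chain ending at x:
  {}: 1
  {1}: 2
  {2}: 2
  {3}: 2
  {4}: 2
  {5}: 2
  ...
A maximum chain: {} < {1} < {1,2} < {1,2,3} < {1,2,3,4} < {1,2,3,4,5} < {1,2,3,4,5,6} < {1,2,3,4,5,6,7} < {1,2,3,4,5,6,7,8} < {1,2,3,4,5,6,7,8,9}
Number of elements in the longest chain: 10


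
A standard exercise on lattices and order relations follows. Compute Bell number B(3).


B(n) = number of set partitions of an n-element set.
B(n) satisfies the recurrence: B(n+1) = sum_k C(n,k)*B(k).
B(3) = 5


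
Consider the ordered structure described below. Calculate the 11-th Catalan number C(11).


C(n) = C(2n, n) / (n+1).
C(22, 11) = 705432
C(11) = 705432 / 12 = 58786


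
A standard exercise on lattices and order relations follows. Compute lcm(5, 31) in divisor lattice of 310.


In a divisor lattice, join = lcm (least common multiple).
gcd(5,31) = 1
lcm(5,31) = 5*31/gcd = 155/1 = 155


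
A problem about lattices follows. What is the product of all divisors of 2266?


Divisors of 2266: [1, 2, 11, 22, 103, 206, 1133, 2266]
Product = n^(d(n)/2) = 2266^(8/2)
Product = 26365719179536


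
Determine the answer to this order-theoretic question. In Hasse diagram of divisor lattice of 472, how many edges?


A cover relation a -< b holds when a < b with no c strictly between.
Cover relations:
  1 -< 2
  1 -< 59
  2 -< 4
  2 -< 118
  4 -< 8
  4 -< 236
  8 -< 472
  59 -< 118
  ...2 more
Total: 10


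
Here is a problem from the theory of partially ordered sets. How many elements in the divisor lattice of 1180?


Divisors of 1180: [1, 2, 4, 5, 10, 20, 59, 118, 236, 295, 590, 1180]
Count: 12


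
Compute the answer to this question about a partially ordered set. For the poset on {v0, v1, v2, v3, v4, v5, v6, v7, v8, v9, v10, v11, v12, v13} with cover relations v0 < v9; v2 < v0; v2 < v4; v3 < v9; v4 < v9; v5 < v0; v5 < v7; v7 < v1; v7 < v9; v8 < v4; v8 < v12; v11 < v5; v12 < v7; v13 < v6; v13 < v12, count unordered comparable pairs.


A comparable pair {a,b} has a < b or b < a in the order.
Count unordered pairs where one element is strictly below the other.
Examples: {v0,v2}, {v0,v5}, {v0,v9}, {v0,v11}, ...
Total comparable pairs: 30


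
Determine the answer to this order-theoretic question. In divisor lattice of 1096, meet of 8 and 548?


In a divisor lattice, meet = gcd (greatest common divisor).
By Euclidean algorithm or factoring: gcd(8,548) = 4


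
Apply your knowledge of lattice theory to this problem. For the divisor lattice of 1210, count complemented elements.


An element a is complemented if some b has a meet b = bottom, a join b = top.
a is complemented iff gcd(a, n/a)=1, i.e. a is a unitary divisor of 1210.
Complemented elements: 1, 2, 5, 10, 121, 242, ... (2 more)
Count: 8


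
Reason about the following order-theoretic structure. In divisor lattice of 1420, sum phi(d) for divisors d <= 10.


Divisors of 1420 up to 10: [1, 2, 4, 5, 10]
phi values: [1, 1, 2, 4, 4]
Sum = 12


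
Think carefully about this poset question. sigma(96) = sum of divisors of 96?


sigma(n) = sum of divisors.
Divisors of 96: [1, 2, 3, 4, 6, 8, 12, 16, 24, 32, 48, 96]
Sum = 252


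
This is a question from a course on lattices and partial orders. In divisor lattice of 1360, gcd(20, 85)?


Meet=gcd.
gcd(20,85)=5


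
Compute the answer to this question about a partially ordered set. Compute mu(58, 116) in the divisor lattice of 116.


In a divisor lattice, mu(a,b) = mu(b/a) where mu is the classical Mobius function.
b/a = 116/58 = 2
Prime factorization of 2: primes [2]
2 is squarefree with 1 prime factor(s), so mu(2) = (-1)^1 = -1


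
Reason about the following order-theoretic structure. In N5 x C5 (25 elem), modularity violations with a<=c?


Modular law: if a <= c then a v (b ^ c) = (a v b) ^ c.
Check all triples (a,b,c) with a <= c among 25 elements.
  e.g. a=(a,0), b=(c,0), c=(b,0): lhs=(a,0) != rhs=(b,0)
  e.g. a=(a,0), b=(c,1), c=(b,0): lhs=(a,0) != rhs=(b,0)
Total violating triples: 75


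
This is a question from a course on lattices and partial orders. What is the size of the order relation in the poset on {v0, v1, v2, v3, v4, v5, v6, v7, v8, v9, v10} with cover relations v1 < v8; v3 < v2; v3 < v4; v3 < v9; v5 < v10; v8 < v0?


The order relation is {(a,b) : a <= b}, reflexive so it includes (a,a).
Examples: (v0,v0), (v1,v0), (v1,v1), (v1,v8), (v10,v10), ...
Total ordered pairs: 18


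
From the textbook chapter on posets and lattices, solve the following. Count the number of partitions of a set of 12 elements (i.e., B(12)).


B(n) = number of set partitions of an n-element set.
B(n) satisfies the recurrence: B(n+1) = sum_k C(n,k)*B(k).
B(12) = 4213597


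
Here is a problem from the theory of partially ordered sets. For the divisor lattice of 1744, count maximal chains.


A maximal chain goes from the minimum element to a maximal element via cover relations.
Counting all min-to-max paths in the cover graph.
Total maximal chains: 5


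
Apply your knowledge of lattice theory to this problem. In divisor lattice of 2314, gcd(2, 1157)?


Meet=gcd.
gcd(2,1157)=1


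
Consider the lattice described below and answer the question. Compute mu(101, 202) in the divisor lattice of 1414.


In a divisor lattice, mu(a,b) = mu(b/a) where mu is the classical Mobius function.
b/a = 202/101 = 2
Prime factorization of 2: primes [2]
2 is squarefree with 1 prime factor(s), so mu(2) = (-1)^1 = -1


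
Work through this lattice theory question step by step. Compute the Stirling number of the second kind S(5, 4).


S(n,k) = k*S(n-1,k) + S(n-1,k-1).
S(4,4) = 1, S(4,3) = 6
S(5,4) = 4*1 + 6 = 4 + 6
S(5,4) = 10


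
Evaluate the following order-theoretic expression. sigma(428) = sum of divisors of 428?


sigma(n) = sum of divisors.
Divisors of 428: [1, 2, 4, 107, 214, 428]
Sum = 756


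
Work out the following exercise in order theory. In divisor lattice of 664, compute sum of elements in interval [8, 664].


Interval [8,664] in divisors of 664: [8, 664]
Sum = 672


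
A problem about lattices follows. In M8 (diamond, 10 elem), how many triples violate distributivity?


Distributive law: a ^ (b v c) = (a ^ b) v (a ^ c).
Check all 10^3 = 1000 ordered triples (a,b,c).
  e.g. a=a1, b=a2, c=a3: lhs=a1 != rhs=0
  e.g. a=a1, b=a2, c=a4: lhs=a1 != rhs=0
Total violating triples: 336


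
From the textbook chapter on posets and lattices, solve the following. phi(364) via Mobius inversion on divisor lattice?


phi(n) = n * prod_{p|n} (1 - 1/p).
Prime divisors of 364: [2, 7, 13]
phi(364) = 364 * (1 - 1/2) * (1 - 1/7) * (1 - 1/13)
phi(364) = 144


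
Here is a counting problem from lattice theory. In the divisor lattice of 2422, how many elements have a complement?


An element a is complemented if some b has a meet b = bottom, a join b = top.
a is complemented iff gcd(a, n/a)=1, i.e. a is a unitary divisor of 2422.
Complemented elements: 1, 2, 7, 14, 173, 346, ... (2 more)
Count: 8


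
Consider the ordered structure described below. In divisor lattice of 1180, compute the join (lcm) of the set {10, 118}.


In a divisor lattice, join = lcm (least common multiple).
Compute lcm iteratively: start with first element, then lcm(current, next).
Elements: [10, 118]
lcm(10,118) = 590
Final lcm = 590


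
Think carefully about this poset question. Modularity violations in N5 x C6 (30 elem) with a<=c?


Modular law: if a <= c then a v (b ^ c) = (a v b) ^ c.
Check all triples (a,b,c) with a <= c among 30 elements.
  e.g. a=(a,0), b=(c,0), c=(b,0): lhs=(a,0) != rhs=(b,0)
  e.g. a=(a,0), b=(c,1), c=(b,0): lhs=(a,0) != rhs=(b,0)
Total violating triples: 126


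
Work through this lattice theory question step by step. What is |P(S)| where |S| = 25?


Power set = 2^n.
2^25 = 33554432


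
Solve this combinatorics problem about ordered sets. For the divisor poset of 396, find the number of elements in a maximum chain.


A chain is a totally ordered subset; we count the number of elements in a maximum chain.
Compute, for each element x, the size of the longest chain ending at x:
  1: 1
  2: 2
  3: 2
  11: 2
  4: 3
  9: 3
  ...
A maximum chain: 1 < 2 < 4 < 12 < 36 < 396
Number of elements in the longest chain: 6


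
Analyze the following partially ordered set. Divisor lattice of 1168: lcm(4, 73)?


Join=lcm.
gcd(4,73)=1
lcm=292


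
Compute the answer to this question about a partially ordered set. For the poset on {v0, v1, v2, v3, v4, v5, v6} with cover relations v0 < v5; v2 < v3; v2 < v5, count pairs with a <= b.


The order relation is {(a,b) : a <= b}, reflexive so it includes (a,a).
Examples: (v0,v0), (v0,v5), (v1,v1), (v2,v2), (v2,v3), ...
Total ordered pairs: 10


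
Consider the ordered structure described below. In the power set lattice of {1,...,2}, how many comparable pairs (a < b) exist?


A comparable pair {a,b} has a < b or b < a in the order.
Count unordered pairs where one element is strictly below the other.
Examples: {{},{1}}, {{},{2}}, {{},{1,2}}, {{1},{1,2}}, ...
Total comparable pairs: 5


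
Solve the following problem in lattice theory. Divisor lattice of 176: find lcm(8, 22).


In a divisor lattice, join = lcm (least common multiple).
gcd(8,22) = 2
lcm(8,22) = 8*22/gcd = 176/2 = 88


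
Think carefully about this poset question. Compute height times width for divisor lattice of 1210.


Height = length of longest chain minus 1; width = size of largest antichain.
A maximum chain: 1 | 11 | 121 | 605 | 1210  (height 4).
A maximum antichain: {10, 22, 55, 121}  (width 4).
Product = 4 * 4 = 16


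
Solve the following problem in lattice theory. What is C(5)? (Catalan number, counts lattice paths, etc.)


C(n) = C(2n, n) / (n+1).
C(10, 5) = 252
C(5) = 252 / 6 = 42


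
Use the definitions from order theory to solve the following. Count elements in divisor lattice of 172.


Divisors of 172: [1, 2, 4, 43, 86, 172]
Count: 6


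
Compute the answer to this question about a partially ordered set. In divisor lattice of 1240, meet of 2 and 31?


In a divisor lattice, meet = gcd (greatest common divisor).
By Euclidean algorithm or factoring: gcd(2,31) = 1


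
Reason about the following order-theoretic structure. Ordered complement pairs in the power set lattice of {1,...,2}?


Complement pair (a,b): a meet b = bottom, a join b = top.
Here: A intersect B = {} and A union B = {1,...,2}.
Pairs found: ({},{1,2}), ({1},{2}), ({2},{1}), ({1,2},{})
Total ordered pairs: 4


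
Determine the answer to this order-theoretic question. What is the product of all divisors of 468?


Divisors of 468: [1, 2, 3, 4, 6, 9, 12, 13, 18, 26, 36, 39, 52, 78, 117, 156, 234, 468]
Product = n^(d(n)/2) = 468^(18/2)
Product = 1076992496812124640903168


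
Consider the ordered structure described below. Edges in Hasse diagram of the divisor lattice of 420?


A cover relation a -< b holds when a < b with no c strictly between.
Cover relations:
  1 -< 2
  1 -< 3
  1 -< 5
  1 -< 7
  2 -< 4
  2 -< 6
  2 -< 10
  2 -< 14
  ...44 more
Total: 52


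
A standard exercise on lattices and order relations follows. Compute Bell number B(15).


B(n) = number of set partitions of an n-element set.
B(n) satisfies the recurrence: B(n+1) = sum_k C(n,k)*B(k).
B(15) = 1382958545


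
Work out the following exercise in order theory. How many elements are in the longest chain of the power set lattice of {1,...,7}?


A chain is a totally ordered subset; we count the number of elements in a maximum chain.
Compute, for each element x, the size of the longest chain ending at x:
  {}: 1
  {1}: 2
  {2}: 2
  {3}: 2
  {4}: 2
  {5}: 2
  ...
A maximum chain: {} < {1} < {1,2} < {1,2,3} < {1,2,3,4} < {1,2,3,4,5} < {1,2,3,4,5,6} < {1,2,3,4,5,6,7}
Number of elements in the longest chain: 8


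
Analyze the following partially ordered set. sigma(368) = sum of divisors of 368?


sigma(n) = sum of divisors.
Divisors of 368: [1, 2, 4, 8, 16, 23, 46, 92, 184, 368]
Sum = 744


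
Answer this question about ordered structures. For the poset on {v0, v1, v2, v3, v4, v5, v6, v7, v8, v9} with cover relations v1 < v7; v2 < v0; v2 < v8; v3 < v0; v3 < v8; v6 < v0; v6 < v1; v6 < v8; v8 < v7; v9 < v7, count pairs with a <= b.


The order relation is {(a,b) : a <= b}, reflexive so it includes (a,a).
Examples: (v0,v0), (v1,v1), (v1,v7), (v2,v0), (v2,v2), ...
Total ordered pairs: 23


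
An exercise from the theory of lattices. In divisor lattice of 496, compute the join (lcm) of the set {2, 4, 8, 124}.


In a divisor lattice, join = lcm (least common multiple).
Compute lcm iteratively: start with first element, then lcm(current, next).
Elements: [2, 4, 8, 124]
lcm(2,4) = 4
lcm(4,8) = 8
lcm(8,124) = 248
Final lcm = 248


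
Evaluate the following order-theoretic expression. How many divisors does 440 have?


Divisors of 440: [1, 2, 4, 5, 8, 10, 11, 20, 22, 40, 44, 55, 88, 110, 220, 440]
Count: 16


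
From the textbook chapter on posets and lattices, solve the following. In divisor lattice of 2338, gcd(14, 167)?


Meet=gcd.
gcd(14,167)=1


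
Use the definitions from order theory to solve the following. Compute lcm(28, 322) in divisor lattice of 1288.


In a divisor lattice, join = lcm (least common multiple).
gcd(28,322) = 14
lcm(28,322) = 28*322/gcd = 9016/14 = 644


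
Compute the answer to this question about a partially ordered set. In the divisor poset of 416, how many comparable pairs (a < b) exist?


A comparable pair {a,b} has a < b or b < a in the order.
Count unordered pairs where one element is strictly below the other.
Examples: {1,2}, {1,4}, {1,8}, {1,13}, ...
Total comparable pairs: 51


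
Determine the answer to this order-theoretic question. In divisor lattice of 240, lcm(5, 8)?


Join=lcm.
gcd(5,8)=1
lcm=40


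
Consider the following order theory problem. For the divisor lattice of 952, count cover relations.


A cover relation a -< b holds when a < b with no c strictly between.
Cover relations:
  1 -< 2
  1 -< 7
  1 -< 17
  2 -< 4
  2 -< 14
  2 -< 34
  4 -< 8
  4 -< 28
  ...20 more
Total: 28


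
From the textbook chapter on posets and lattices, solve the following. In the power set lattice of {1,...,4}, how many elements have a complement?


An element a is complemented if some b has a meet b = bottom, a join b = top.
every subset A has complement S\A, so all elements are complemented.
Complemented elements: {}, {1}, {2}, {3}, {4}, {1,2}, ... (10 more)
Count: 16


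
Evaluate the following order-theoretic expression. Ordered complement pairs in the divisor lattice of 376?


Complement pair (a,b): a meet b = bottom, a join b = top.
Here: gcd(a,b)=1 and lcm(a,b)=376, i.e. a*b=376 with a,b coprime.
Pairs found: (1,376), (8,47), (47,8), (376,1)
Total ordered pairs: 4


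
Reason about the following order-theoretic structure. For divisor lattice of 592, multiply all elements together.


Divisors of 592: [1, 2, 4, 8, 16, 37, 74, 148, 296, 592]
Product = n^(d(n)/2) = 592^(10/2)
Product = 72712409055232


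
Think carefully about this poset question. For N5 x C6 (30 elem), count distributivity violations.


Distributive law: a ^ (b v c) = (a ^ b) v (a ^ c).
Check all 30^3 = 27000 ordered triples (a,b,c).
  e.g. a=(b,0), b=(a,0), c=(c,0): lhs=(b,0) != rhs=(a,0)
  e.g. a=(b,0), b=(a,0), c=(c,1): lhs=(b,0) != rhs=(a,0)
Total violating triples: 432


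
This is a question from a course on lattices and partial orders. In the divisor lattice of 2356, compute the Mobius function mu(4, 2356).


In a divisor lattice, mu(a,b) = mu(b/a) where mu is the classical Mobius function.
b/a = 2356/4 = 589
Prime factorization of 589: primes [19, 31]
589 is squarefree with 2 prime factor(s), so mu(589) = (-1)^2 = 1


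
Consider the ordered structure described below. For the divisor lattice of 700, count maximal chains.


A maximal chain goes from the minimum element to a maximal element via cover relations.
Counting all min-to-max paths in the cover graph.
Total maximal chains: 30
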